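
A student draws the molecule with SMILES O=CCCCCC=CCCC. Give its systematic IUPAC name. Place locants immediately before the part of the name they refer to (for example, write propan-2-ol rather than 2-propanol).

dec-6-enal

The longest chain bearing the –CHO group and the multiple bond is 10 carbons long (decane).
An aldehyde (terminal –CHO) is the principal characteristic group, giving the suffix -al.
A C=C double bond in the chain gives the infix -ene-.
The numbering direction is chosen so that the aldehyde carbon is C-1 by definition.
This places the double bond between C-6 and C-7.
Putting it together: dec-6-enal.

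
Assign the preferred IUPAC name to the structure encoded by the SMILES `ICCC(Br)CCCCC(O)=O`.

The longest carbon chain that includes the –COOH group has 8 carbons, so the parent hydride is octane.
The principal characteristic group is a carboxylic acid (terminal –COOH), named with the suffix -oic acid.
The numbering direction is chosen so that the carboxylic acid carbon is C-1 by definition.
With this numbering: a bromo group at C-6; an iodo group at C-8.
Prefixes are listed alphabetically: bromo, iodo.
Assembling the pieces gives 6-bromo-8-iodooctanoic acid.

6-bromo-8-iodooctanoic acid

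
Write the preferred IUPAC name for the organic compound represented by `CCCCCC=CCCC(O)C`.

The longest carbon chain that includes the –OH group and the multiple bond has 11 carbons, so the parent hydride is undecane.
The highest-priority functional group is an alcohol (–OH), so the name ends in -ol.
The chain contains a C=C double bond, so the unsaturation ending is -ene.
The numbering direction is chosen so that numbering from this end puts the hydroxyl group at C-2 rather than C-10.
With this numbering: the hydroxyl at C-2; the double bond between C-5 and C-6.
Putting it together: undec-5-en-2-ol.

undec-5-en-2-ol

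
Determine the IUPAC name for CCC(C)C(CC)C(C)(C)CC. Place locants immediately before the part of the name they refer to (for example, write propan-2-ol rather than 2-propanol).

4-ethyl-3,3,5-trimethylheptane

The longest continuous carbon chain has 7 atoms, so the parent hydride is heptane.
Choose the numbering such that the substituent locant set {3,3,4,5} is lower than {3,4,5,5} at the first point of difference.
This places an ethyl group at C-4; methyl groups at C-3 (×2) and C-5.
Prefixes are listed alphabetically: ethyl, methyl.
Assembling the pieces gives 4-ethyl-3,3,5-trimethylheptane.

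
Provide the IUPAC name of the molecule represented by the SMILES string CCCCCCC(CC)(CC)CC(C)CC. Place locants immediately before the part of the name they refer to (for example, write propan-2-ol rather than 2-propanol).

The longest carbon chain is 11 atoms: the parent is undecane.
Number the chain so that the substituent locant set {3,5,5} is lower than {7,7,9} at the first point of difference.
This places two ethyl groups at C-5; a methyl group at C-3.
The substituents are ordered alphabetically, ignoring any di-/tri- multipliers.
Assembling the pieces gives 5,5-diethyl-3-methylundecane.

5,5-diethyl-3-methylundecane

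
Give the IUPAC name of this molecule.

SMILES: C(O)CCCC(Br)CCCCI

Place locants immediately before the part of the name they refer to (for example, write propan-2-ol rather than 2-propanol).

Counting along the main chain through the –OH group gives 9 carbons: the parent is nonane.
An alcohol (–OH) is the principal characteristic group, giving the suffix -ol.
Choose the numbering such that numbering from this end puts the hydroxyl group at C-1 rather than C-9.
With this numbering: the hydroxyl at C-1; a bromo group at C-5; an iodo group at C-9.
The substituents are ordered alphabetically, ignoring any di-/tri- multipliers.
Assembling the pieces gives 5-bromo-9-iodononan-1-ol.

5-bromo-9-iodononan-1-ol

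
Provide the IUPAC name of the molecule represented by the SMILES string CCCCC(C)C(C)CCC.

The longest continuous carbon chain has 9 atoms, so the parent hydride is nonane.
The numbering direction is chosen so that the substituent locant set {4,5} is lower than {5,6} at the first point of difference.
This places methyl groups at C-4 and C-5.
Assembling the pieces gives 4,5-dimethylnonane.

4,5-dimethylnonane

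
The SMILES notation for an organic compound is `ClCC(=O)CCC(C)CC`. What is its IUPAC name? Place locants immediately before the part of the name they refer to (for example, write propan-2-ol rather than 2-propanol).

1-chloro-5-methylheptan-2-one

The longest chain bearing the carbonyl is 7 carbons long (heptane).
The principal characteristic group is a ketone (C=O on an internal carbon), named with the suffix -one.
Number the chain so that numbering from this end puts the carbonyl group at C-2 rather than C-6.
That gives the carbonyl at C-2; a chloro group at C-1; a methyl group at C-5.
Prefixes are listed alphabetically: chloro, methyl.
Putting it together: 1-chloro-5-methylheptan-2-one.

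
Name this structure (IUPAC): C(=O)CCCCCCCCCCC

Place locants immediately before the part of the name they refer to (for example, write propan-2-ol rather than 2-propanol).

Counting along the main chain through the –CHO group gives 12 carbons: the parent is dodecane.
An aldehyde (terminal –CHO) is the principal characteristic group, giving the suffix -al.
The numbering direction is chosen so that the aldehyde carbon is C-1 by definition.
Assembling the pieces gives dodecanal.

dodecanal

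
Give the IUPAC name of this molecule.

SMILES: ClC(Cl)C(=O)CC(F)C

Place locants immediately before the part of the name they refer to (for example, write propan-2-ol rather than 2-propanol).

1,1-dichloro-4-fluoropentan-2-one

Counting along the main chain through the carbonyl gives 5 carbons: the parent is pentane.
The principal characteristic group is a ketone (C=O on an internal carbon), named with the suffix -one.
Number the chain so that numbering from this end puts the carbonyl group at C-2 rather than C-4.
With this numbering: the carbonyl at C-2; two chloro groups at C-1; a fluoro group at C-4.
The substituents are ordered alphabetically, ignoring any di-/tri- multipliers.
The name is 1,1-dichloro-4-fluoropentan-2-one.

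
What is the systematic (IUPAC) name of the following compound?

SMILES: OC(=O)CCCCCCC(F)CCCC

8-fluorododecanoic acid

Counting along the main chain through the –COOH group gives 12 carbons: the parent is dodecane.
The principal characteristic group is a carboxylic acid (terminal –COOH), named with the suffix -oic acid.
Choose the numbering such that the carboxylic acid carbon is C-1 by definition.
That gives a fluoro group at C-8.
The name is 8-fluorododecanoic acid.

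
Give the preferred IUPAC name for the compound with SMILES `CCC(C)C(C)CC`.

3,4-dimethylhexane

The longest continuous carbon chain has 6 atoms, so the parent hydride is hexane.
Numbering from either end gives identical locants here.
With this numbering: methyl groups at C-3 and C-4.
Assembling the pieces gives 3,4-dimethylhexane.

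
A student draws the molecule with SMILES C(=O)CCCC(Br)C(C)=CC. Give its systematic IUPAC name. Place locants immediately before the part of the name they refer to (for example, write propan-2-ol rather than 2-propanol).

5-bromo-6-methyloct-6-enal

Counting along the main chain through the –CHO group and the multiple bond gives 8 carbons: the parent is octane.
An aldehyde (terminal –CHO) is the principal characteristic group, giving the suffix -al.
A C=C double bond in the chain gives the infix -ene-.
Number the chain so that the aldehyde carbon is C-1 by definition.
With this numbering: the double bond between C-6 and C-7; a bromo group at C-5; a methyl group at C-6.
Substituent prefixes are cited in alphabetical order (multiplying prefixes like di-/tri- are ignored for ordering).
Assembling the pieces gives 5-bromo-6-methyloct-6-enal.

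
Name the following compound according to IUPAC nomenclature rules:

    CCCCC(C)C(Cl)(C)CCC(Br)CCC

4-bromo-7-chloro-7,8-dimethyldodecane

The parent chain contains 12 carbons (dodecane).
Number the chain so that the substituent locant set {4,7,7,8} is lower than {5,6,6,9} at the first point of difference.
That gives a bromo group at C-4; a chloro group at C-7; methyl groups at C-7 and C-8.
Substituent prefixes are cited in alphabetical order (multiplying prefixes like di-/tri- are ignored for ordering).
Putting it together: 4-bromo-7-chloro-7,8-dimethyldodecane.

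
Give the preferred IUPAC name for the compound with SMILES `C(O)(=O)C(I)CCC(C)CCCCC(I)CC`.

2,10-diiodo-5-methyldodecanoic acid

The longest carbon chain that includes the –COOH group has 12 carbons, so the parent hydride is dodecane.
A carboxylic acid (terminal –COOH) is the principal characteristic group, giving the suffix -oic acid.
Choose the numbering such that the carboxylic acid carbon is C-1 by definition.
With this numbering: iodo groups at C-2 and C-10; a methyl group at C-5.
Prefixes are listed alphabetically: iodo, methyl.
Assembling the pieces gives 2,10-diiodo-5-methyldodecanoic acid.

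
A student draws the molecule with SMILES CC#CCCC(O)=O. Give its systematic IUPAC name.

hex-4-ynoic acid

The longest carbon chain that includes the –COOH group and the multiple bond has 6 carbons, so the parent hydride is hexane.
The highest-priority functional group is a carboxylic acid (terminal –COOH), so the name ends in -oic acid.
A C≡C triple bond in the chain gives the infix -yne-.
The numbering direction is chosen so that the carboxylic acid carbon is C-1 by definition.
With this numbering: the triple bond between C-4 and C-5.
The name is hex-4-ynoic acid.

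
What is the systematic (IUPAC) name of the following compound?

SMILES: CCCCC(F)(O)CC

3-fluoroheptan-3-ol

Counting along the main chain through the –OH group gives 7 carbons: the parent is heptane.
An alcohol (–OH) is the principal characteristic group, giving the suffix -ol.
The numbering direction is chosen so that numbering from this end puts the hydroxyl group at C-3 rather than C-5.
That gives the hydroxyl at C-3; a fluoro group at C-3.
The name is 3-fluoroheptan-3-ol.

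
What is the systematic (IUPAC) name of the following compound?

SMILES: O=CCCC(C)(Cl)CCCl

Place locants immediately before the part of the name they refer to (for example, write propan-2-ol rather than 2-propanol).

Counting along the main chain through the –CHO group gives 6 carbons: the parent is hexane.
An aldehyde (terminal –CHO) is the principal characteristic group, giving the suffix -al.
Choose the numbering such that the aldehyde carbon is C-1 by definition.
That gives chloro groups at C-4 and C-6; a methyl group at C-4.
The substituents are ordered alphabetically, ignoring any di-/tri- multipliers.
Assembling the pieces gives 4,6-dichloro-4-methylhexanal.

4,6-dichloro-4-methylhexanal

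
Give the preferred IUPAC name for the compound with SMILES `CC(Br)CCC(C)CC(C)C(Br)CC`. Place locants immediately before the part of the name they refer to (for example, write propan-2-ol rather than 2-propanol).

2,8-dibromo-5,7-dimethyldecane

The longest carbon chain is 10 atoms: the parent is decane.
The numbering direction is chosen so that the substituent locant set {2,5,7,8} is lower than {3,4,6,9} at the first point of difference.
That gives bromo groups at C-2 and C-8; methyl groups at C-5 and C-7.
Prefixes are listed alphabetically: bromo, methyl.
The name is 2,8-dibromo-5,7-dimethyldecane.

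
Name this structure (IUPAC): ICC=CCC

Counting along the main chain through the multiple bond gives 5 carbons: the parent is pentane.
There is one C=C double bond, indicated by the ending -ene.
The numbering direction is chosen so that numbering from this end puts the double bond at C-2 rather than C-3.
That gives the double bond between C-2 and C-3; an iodo group at C-1.
Assembling the pieces gives 1-iodopent-2-ene.

1-iodopent-2-ene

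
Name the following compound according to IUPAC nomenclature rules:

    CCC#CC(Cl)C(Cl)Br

The longest carbon chain that includes the multiple bond has 6 carbons, so the parent hydride is hexane.
A C≡C triple bond in the chain gives the infix -yne-.
Number the chain so that the substituent locant set {1,1,2} is lower than {5,6,6} at the first point of difference.
That gives the triple bond between C-3 and C-4; a bromo group at C-1; chloro groups at C-1 and C-2.
The substituents are ordered alphabetically, ignoring any di-/tri- multipliers.
The name is 1-bromo-1,2-dichlorohex-3-yne.

1-bromo-1,2-dichlorohex-3-yne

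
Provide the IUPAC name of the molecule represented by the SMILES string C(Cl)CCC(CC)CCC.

1-chloro-4-ethylheptane

The longest carbon chain is 7 atoms: the parent is heptane.
Number the chain so that the substituent locant set {1,4} is lower than {4,7} at the first point of difference.
With this numbering: a chloro group at C-1; an ethyl group at C-4.
Prefixes are listed alphabetically: chloro, ethyl.
The name is 1-chloro-4-ethylheptane.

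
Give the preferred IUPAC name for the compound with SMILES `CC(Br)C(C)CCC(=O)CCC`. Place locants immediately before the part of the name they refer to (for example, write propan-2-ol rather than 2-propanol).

The longest carbon chain that includes the carbonyl has 9 carbons, so the parent hydride is nonane.
A ketone (C=O on an internal carbon) is the principal characteristic group, giving the suffix -one.
The numbering direction is chosen so that numbering from this end puts the carbonyl group at C-4 rather than C-6.
With this numbering: the carbonyl at C-4; a bromo group at C-8; a methyl group at C-7.
Prefixes are listed alphabetically: bromo, methyl.
Putting it together: 8-bromo-7-methylnonan-4-one.

8-bromo-7-methylnonan-4-one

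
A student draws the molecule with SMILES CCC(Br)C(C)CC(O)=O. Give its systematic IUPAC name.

4-bromo-3-methylhexanoic acid

The longest chain bearing the –COOH group is 6 carbons long (hexane).
The highest-priority functional group is a carboxylic acid (terminal –COOH), so the name ends in -oic acid.
The numbering direction is chosen so that the carboxylic acid carbon is C-1 by definition.
This places a bromo group at C-4; a methyl group at C-3.
The substituents are ordered alphabetically, ignoring any di-/tri- multipliers.
Putting it together: 4-bromo-3-methylhexanoic acid.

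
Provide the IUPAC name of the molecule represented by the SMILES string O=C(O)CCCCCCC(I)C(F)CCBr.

Counting along the main chain through the –COOH group gives 11 carbons: the parent is undecane.
A carboxylic acid (terminal –COOH) is the principal characteristic group, giving the suffix -oic acid.
The numbering direction is chosen so that the carboxylic acid carbon is C-1 by definition.
With this numbering: a bromo group at C-11; a fluoro group at C-9; an iodo group at C-8.
Substituent prefixes are cited in alphabetical order (multiplying prefixes like di-/tri- are ignored for ordering).
Putting it together: 11-bromo-9-fluoro-8-iodoundecanoic acid.

11-bromo-9-fluoro-8-iodoundecanoic acid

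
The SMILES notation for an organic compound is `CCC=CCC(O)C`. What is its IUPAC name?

Counting along the main chain through the –OH group and the multiple bond gives 7 carbons: the parent is heptane.
An alcohol (–OH) is the principal characteristic group, giving the suffix -ol.
The chain contains a C=C double bond, so the unsaturation ending is -ene.
The numbering direction is chosen so that numbering from this end puts the hydroxyl group at C-2 rather than C-6.
That gives the hydroxyl at C-2; the double bond between C-4 and C-5.
The name is hept-4-en-2-ol.

hept-4-en-2-ol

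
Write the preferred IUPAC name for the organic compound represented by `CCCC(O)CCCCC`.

Counting along the main chain through the –OH group gives 9 carbons: the parent is nonane.
An alcohol (–OH) is the principal characteristic group, giving the suffix -ol.
The numbering direction is chosen so that numbering from this end puts the hydroxyl group at C-4 rather than C-6.
That gives the hydroxyl at C-4.
Putting it together: nonan-4-ol.

nonan-4-ol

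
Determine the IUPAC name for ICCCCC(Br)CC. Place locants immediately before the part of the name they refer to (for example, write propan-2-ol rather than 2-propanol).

The longest continuous carbon chain has 7 atoms, so the parent hydride is heptane.
Choose the numbering such that the substituent locant set {1,5} is lower than {3,7} at the first point of difference.
That gives a bromo group at C-5; an iodo group at C-1.
Substituent prefixes are cited in alphabetical order (multiplying prefixes like di-/tri- are ignored for ordering).
Putting it together: 5-bromo-1-iodoheptane.

5-bromo-1-iodoheptane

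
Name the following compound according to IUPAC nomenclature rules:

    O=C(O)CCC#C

Counting along the main chain through the –COOH group and the multiple bond gives 5 carbons: the parent is pentane.
The principal characteristic group is a carboxylic acid (terminal –COOH), named with the suffix -oic acid.
The chain contains a C≡C triple bond, so the unsaturation ending is -yne.
Number the chain so that the carboxylic acid carbon is C-1 by definition.
This places the triple bond between C-4 and C-5.
The name is pent-4-ynoic acid.

pent-4-ynoic acid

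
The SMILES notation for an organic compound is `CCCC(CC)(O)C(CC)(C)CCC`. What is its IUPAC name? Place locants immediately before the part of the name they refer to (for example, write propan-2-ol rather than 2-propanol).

4,5-diethyl-5-methyloctan-4-ol

The longest chain bearing the –OH group is 8 carbons long (octane).
The highest-priority functional group is an alcohol (–OH), so the name ends in -ol.
Number the chain so that numbering from this end puts the hydroxyl group at C-4 rather than C-5.
This places the hydroxyl at C-4; ethyl groups at C-4 and C-5; a methyl group at C-5.
The substituents are ordered alphabetically, ignoring any di-/tri- multipliers.
Putting it together: 4,5-diethyl-5-methyloctan-4-ol.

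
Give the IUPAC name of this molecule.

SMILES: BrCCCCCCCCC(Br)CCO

The longest carbon chain that includes the –OH group has 11 carbons, so the parent hydride is undecane.
The highest-priority functional group is an alcohol (–OH), so the name ends in -ol.
Number the chain so that numbering from this end puts the hydroxyl group at C-1 rather than C-11.
That gives the hydroxyl at C-1; bromo groups at C-3 and C-11.
Putting it together: 3,11-dibromoundecan-1-ol.

3,11-dibromoundecan-1-ol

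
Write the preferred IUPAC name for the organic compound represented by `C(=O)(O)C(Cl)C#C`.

Counting along the main chain through the –COOH group and the multiple bond gives 4 carbons: the parent is butane.
A carboxylic acid (terminal –COOH) is the principal characteristic group, giving the suffix -oic acid.
There is one C≡C triple bond, indicated by the ending -yne.
Number the chain so that the carboxylic acid carbon is C-1 by definition.
That gives the triple bond between C-3 and C-4; a chloro group at C-2.
Putting it together: 2-chlorobut-3-ynoic acid.

2-chlorobut-3-ynoic acid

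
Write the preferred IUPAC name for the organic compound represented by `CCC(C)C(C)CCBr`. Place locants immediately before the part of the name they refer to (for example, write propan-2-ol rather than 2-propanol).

1-bromo-3,4-dimethylhexane

The longest carbon chain is 6 atoms: the parent is hexane.
Choose the numbering such that the substituent locant set {1,3,4} is lower than {3,4,6} at the first point of difference.
This places a bromo group at C-1; methyl groups at C-3 and C-4.
Prefixes are listed alphabetically: bromo, methyl.
The name is 1-bromo-3,4-dimethylhexane.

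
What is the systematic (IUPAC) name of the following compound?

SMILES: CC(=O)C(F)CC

The longest chain bearing the carbonyl is 5 carbons long (pentane).
A ketone (C=O on an internal carbon) is the principal characteristic group, giving the suffix -one.
Number the chain so that numbering from this end puts the carbonyl group at C-2 rather than C-4.
With this numbering: the carbonyl at C-2; a fluoro group at C-3.
The name is 3-fluoropentan-2-one.

3-fluoropentan-2-one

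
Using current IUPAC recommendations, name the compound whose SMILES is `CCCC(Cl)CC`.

The longest continuous carbon chain has 6 atoms, so the parent hydride is hexane.
Number the chain so that the substituent locant set {3} is lower than {4} at the first point of difference.
This places a chloro group at C-3.
Putting it together: 3-chlorohexane.

3-chlorohexane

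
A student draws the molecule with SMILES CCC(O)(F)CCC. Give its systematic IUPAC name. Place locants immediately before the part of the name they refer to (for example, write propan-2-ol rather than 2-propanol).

3-fluorohexan-3-ol

Counting along the main chain through the –OH group gives 6 carbons: the parent is hexane.
The principal characteristic group is an alcohol (–OH), named with the suffix -ol.
The numbering direction is chosen so that numbering from this end puts the hydroxyl group at C-3 rather than C-4.
With this numbering: the hydroxyl at C-3; a fluoro group at C-3.
The name is 3-fluorohexan-3-ol.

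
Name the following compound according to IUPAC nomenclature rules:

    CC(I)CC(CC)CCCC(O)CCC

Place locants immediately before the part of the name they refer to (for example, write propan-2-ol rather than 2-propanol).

8-ethyl-10-iodoundecan-4-ol

The longest carbon chain that includes the –OH group has 11 carbons, so the parent hydride is undecane.
The principal characteristic group is an alcohol (–OH), named with the suffix -ol.
Number the chain so that numbering from this end puts the hydroxyl group at C-4 rather than C-8.
This places the hydroxyl at C-4; an ethyl group at C-8; an iodo group at C-10.
The substituents are ordered alphabetically, ignoring any di-/tri- multipliers.
The name is 8-ethyl-10-iodoundecan-4-ol.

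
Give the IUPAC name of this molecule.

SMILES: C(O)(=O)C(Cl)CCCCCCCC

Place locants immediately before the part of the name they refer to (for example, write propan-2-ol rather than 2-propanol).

2-chlorodecanoic acid

The longest carbon chain that includes the –COOH group has 10 carbons, so the parent hydride is decane.
The highest-priority functional group is a carboxylic acid (terminal –COOH), so the name ends in -oic acid.
Number the chain so that the carboxylic acid carbon is C-1 by definition.
That gives a chloro group at C-2.
Putting it together: 2-chlorodecanoic acid.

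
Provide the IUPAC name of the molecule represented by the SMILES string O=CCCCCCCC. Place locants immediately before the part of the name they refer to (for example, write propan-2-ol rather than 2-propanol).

The longest chain bearing the –CHO group is 8 carbons long (octane).
The principal characteristic group is an aldehyde (terminal –CHO), named with the suffix -al.
Number the chain so that the aldehyde carbon is C-1 by definition.
The name is octanal.

octanal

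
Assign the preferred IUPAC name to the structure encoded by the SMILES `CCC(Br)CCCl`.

The longest carbon chain is 5 atoms: the parent is pentane.
Number the chain so that the substituent locant set {1,3} is lower than {3,5} at the first point of difference.
This places a bromo group at C-3; a chloro group at C-1.
The substituents are ordered alphabetically, ignoring any di-/tri- multipliers.
Assembling the pieces gives 3-bromo-1-chloropentane.

3-bromo-1-chloropentane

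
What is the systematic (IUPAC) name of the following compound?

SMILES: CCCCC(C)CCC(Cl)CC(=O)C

The longest chain bearing the carbonyl is 11 carbons long (undecane).
The principal characteristic group is a ketone (C=O on an internal carbon), named with the suffix -one.
The numbering direction is chosen so that numbering from this end puts the carbonyl group at C-2 rather than C-10.
That gives the carbonyl at C-2; a chloro group at C-4; a methyl group at C-7.
Substituent prefixes are cited in alphabetical order (multiplying prefixes like di-/tri- are ignored for ordering).
Putting it together: 4-chloro-7-methylundecan-2-one.

4-chloro-7-methylundecan-2-one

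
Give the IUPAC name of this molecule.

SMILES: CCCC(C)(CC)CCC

4-ethyl-4-methylheptane

The longest continuous carbon chain has 7 atoms, so the parent hydride is heptane.
Numbering from either end gives identical locants here.
That gives an ethyl group at C-4; a methyl group at C-4.
The substituents are ordered alphabetically, ignoring any di-/tri- multipliers.
Assembling the pieces gives 4-ethyl-4-methylheptane.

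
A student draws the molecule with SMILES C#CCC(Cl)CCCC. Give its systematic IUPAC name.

4-chlorooct-1-yne

The longest chain bearing the multiple bond is 8 carbons long (octane).
A C≡C triple bond in the chain gives the infix -yne-.
The numbering direction is chosen so that numbering from this end puts the triple bond at C-1 rather than C-7.
This places the triple bond between C-1 and C-2; a chloro group at C-4.
Assembling the pieces gives 4-chlorooct-1-yne.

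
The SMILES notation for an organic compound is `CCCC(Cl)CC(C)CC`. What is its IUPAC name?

The longest carbon chain is 8 atoms: the parent is octane.
Choose the numbering such that the substituent locant set {3,5} is lower than {4,6} at the first point of difference.
That gives a chloro group at C-5; a methyl group at C-3.
Prefixes are listed alphabetically: chloro, methyl.
Assembling the pieces gives 5-chloro-3-methyloctane.

5-chloro-3-methyloctane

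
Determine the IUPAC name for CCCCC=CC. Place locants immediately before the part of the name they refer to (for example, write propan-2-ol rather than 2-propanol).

hept-2-ene

The longest chain bearing the multiple bond is 7 carbons long (heptane).
There is one C=C double bond, indicated by the ending -ene.
Choose the numbering such that numbering from this end puts the double bond at C-2 rather than C-5.
This places the double bond between C-2 and C-3.
Putting it together: hept-2-ene.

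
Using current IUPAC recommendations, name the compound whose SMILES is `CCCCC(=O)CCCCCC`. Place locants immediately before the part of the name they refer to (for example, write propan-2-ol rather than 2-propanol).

The longest chain bearing the carbonyl is 11 carbons long (undecane).
A ketone (C=O on an internal carbon) is the principal characteristic group, giving the suffix -one.
The numbering direction is chosen so that numbering from this end puts the carbonyl group at C-5 rather than C-7.
That gives the carbonyl at C-5.
The name is undecan-5-one.

undecan-5-one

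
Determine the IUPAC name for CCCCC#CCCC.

The longest chain bearing the multiple bond is 9 carbons long (nonane).
There is one C≡C triple bond, indicated by the ending -yne.
Choose the numbering such that numbering from this end puts the triple bond at C-4 rather than C-5.
This places the triple bond between C-4 and C-5.
Putting it together: non-4-yne.

non-4-yne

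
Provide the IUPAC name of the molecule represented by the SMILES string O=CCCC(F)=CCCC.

4-fluorooct-4-enal

The longest carbon chain that includes the –CHO group and the multiple bond has 8 carbons, so the parent hydride is octane.
The highest-priority functional group is an aldehyde (terminal –CHO), so the name ends in -al.
The chain contains a C=C double bond, so the unsaturation ending is -ene.
The numbering direction is chosen so that the aldehyde carbon is C-1 by definition.
This places the double bond between C-4 and C-5; a fluoro group at C-4.
Assembling the pieces gives 4-fluorooct-4-enal.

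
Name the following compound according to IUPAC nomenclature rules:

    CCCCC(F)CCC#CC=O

6-fluorodec-2-ynal

The longest carbon chain that includes the –CHO group and the multiple bond has 10 carbons, so the parent hydride is decane.
An aldehyde (terminal –CHO) is the principal characteristic group, giving the suffix -al.
A C≡C triple bond in the chain gives the infix -yne-.
Number the chain so that the aldehyde carbon is C-1 by definition.
That gives the triple bond between C-2 and C-3; a fluoro group at C-6.
Putting it together: 6-fluorodec-2-ynal.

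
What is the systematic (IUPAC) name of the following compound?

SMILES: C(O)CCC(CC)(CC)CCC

Counting along the main chain through the –OH group gives 7 carbons: the parent is heptane.
An alcohol (–OH) is the principal characteristic group, giving the suffix -ol.
The numbering direction is chosen so that numbering from this end puts the hydroxyl group at C-1 rather than C-7.
This places the hydroxyl at C-1; two ethyl groups at C-4.
Assembling the pieces gives 4,4-diethylheptan-1-ol.

4,4-diethylheptan-1-ol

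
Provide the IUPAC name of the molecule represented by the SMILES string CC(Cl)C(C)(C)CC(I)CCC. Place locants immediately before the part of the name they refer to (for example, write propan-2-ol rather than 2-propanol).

2-chloro-5-iodo-3,3-dimethyloctane

The longest continuous carbon chain has 8 atoms, so the parent hydride is octane.
The numbering direction is chosen so that the substituent locant set {2,3,3,5} is lower than {4,6,6,7} at the first point of difference.
With this numbering: a chloro group at C-2; an iodo group at C-5; two methyl groups at C-3.
Prefixes are listed alphabetically: chloro, iodo, methyl.
Assembling the pieces gives 2-chloro-5-iodo-3,3-dimethyloctane.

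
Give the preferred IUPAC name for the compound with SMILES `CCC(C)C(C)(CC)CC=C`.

4-ethyl-4,5-dimethylhept-1-ene

The longest carbon chain that includes the multiple bond has 7 carbons, so the parent hydride is heptane.
A C=C double bond in the chain gives the infix -ene-.
Choose the numbering such that numbering from this end puts the double bond at C-1 rather than C-6.
That gives the double bond between C-1 and C-2; an ethyl group at C-4; methyl groups at C-4 and C-5.
Prefixes are listed alphabetically: ethyl, methyl.
The name is 4-ethyl-4,5-dimethylhept-1-ene.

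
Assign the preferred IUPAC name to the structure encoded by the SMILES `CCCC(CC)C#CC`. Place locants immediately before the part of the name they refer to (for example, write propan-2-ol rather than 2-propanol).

Counting along the main chain through the multiple bond gives 7 carbons: the parent is heptane.
There is one C≡C triple bond, indicated by the ending -yne.
The numbering direction is chosen so that numbering from this end puts the triple bond at C-2 rather than C-5.
With this numbering: the triple bond between C-2 and C-3; an ethyl group at C-4.
Assembling the pieces gives 4-ethylhept-2-yne.

4-ethylhept-2-yne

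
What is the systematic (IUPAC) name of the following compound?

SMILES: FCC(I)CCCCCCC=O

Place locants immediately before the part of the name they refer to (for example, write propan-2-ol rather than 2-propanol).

9-fluoro-8-iodononanal

The longest chain bearing the –CHO group is 9 carbons long (nonane).
An aldehyde (terminal –CHO) is the principal characteristic group, giving the suffix -al.
The numbering direction is chosen so that the aldehyde carbon is C-1 by definition.
With this numbering: a fluoro group at C-9; an iodo group at C-8.
The substituents are ordered alphabetically, ignoring any di-/tri- multipliers.
The name is 9-fluoro-8-iodononanal.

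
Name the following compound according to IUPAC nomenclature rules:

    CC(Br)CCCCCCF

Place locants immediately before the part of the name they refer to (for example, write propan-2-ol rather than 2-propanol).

The parent chain contains 8 carbons (octane).
The numbering direction is chosen so that the substituent locant set {1,7} is lower than {2,8} at the first point of difference.
With this numbering: a bromo group at C-7; a fluoro group at C-1.
Substituent prefixes are cited in alphabetical order (multiplying prefixes like di-/tri- are ignored for ordering).
The name is 7-bromo-1-fluorooctane.

7-bromo-1-fluorooctane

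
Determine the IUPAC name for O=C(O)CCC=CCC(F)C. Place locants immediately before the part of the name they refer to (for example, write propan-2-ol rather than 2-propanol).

The longest carbon chain that includes the –COOH group and the multiple bond has 8 carbons, so the parent hydride is octane.
A carboxylic acid (terminal –COOH) is the principal characteristic group, giving the suffix -oic acid.
There is one C=C double bond, indicated by the ending -ene.
Choose the numbering such that the carboxylic acid carbon is C-1 by definition.
With this numbering: the double bond between C-4 and C-5; a fluoro group at C-7.
Assembling the pieces gives 7-fluorooct-4-enoic acid.

7-fluorooct-4-enoic acid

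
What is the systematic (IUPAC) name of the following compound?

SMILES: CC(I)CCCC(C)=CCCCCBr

1-bromo-10-iodo-6-methylundec-5-ene

The longest carbon chain that includes the multiple bond has 11 carbons, so the parent hydride is undecane.
A C=C double bond in the chain gives the infix -ene-.
Choose the numbering such that numbering from this end puts the double bond at C-5 rather than C-6.
With this numbering: the double bond between C-5 and C-6; a bromo group at C-1; an iodo group at C-10; a methyl group at C-6.
Substituent prefixes are cited in alphabetical order (multiplying prefixes like di-/tri- are ignored for ordering).
Putting it together: 1-bromo-10-iodo-6-methylundec-5-ene.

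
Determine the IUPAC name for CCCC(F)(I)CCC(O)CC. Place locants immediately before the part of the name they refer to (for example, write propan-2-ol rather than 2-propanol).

Counting along the main chain through the –OH group gives 9 carbons: the parent is nonane.
The principal characteristic group is an alcohol (–OH), named with the suffix -ol.
Choose the numbering such that numbering from this end puts the hydroxyl group at C-3 rather than C-7.
That gives the hydroxyl at C-3; a fluoro group at C-6; an iodo group at C-6.
Prefixes are listed alphabetically: fluoro, iodo.
Putting it together: 6-fluoro-6-iodononan-3-ol.

6-fluoro-6-iodononan-3-ol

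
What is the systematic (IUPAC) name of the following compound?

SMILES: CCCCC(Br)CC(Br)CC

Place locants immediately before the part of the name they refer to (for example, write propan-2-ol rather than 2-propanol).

3,5-dibromononane

The parent chain contains 9 carbons (nonane).
The numbering direction is chosen so that the substituent locant set {3,5} is lower than {5,7} at the first point of difference.
That gives bromo groups at C-3 and C-5.
Assembling the pieces gives 3,5-dibromononane.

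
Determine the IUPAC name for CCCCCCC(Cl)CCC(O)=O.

4-chlorodecanoic acid

Counting along the main chain through the –COOH group gives 10 carbons: the parent is decane.
A carboxylic acid (terminal –COOH) is the principal characteristic group, giving the suffix -oic acid.
Choose the numbering such that the carboxylic acid carbon is C-1 by definition.
This places a chloro group at C-4.
Putting it together: 4-chlorodecanoic acid.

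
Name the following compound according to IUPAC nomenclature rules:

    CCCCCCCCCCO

Counting along the main chain through the –OH group gives 10 carbons: the parent is decane.
The highest-priority functional group is an alcohol (–OH), so the name ends in -ol.
Number the chain so that numbering from this end puts the hydroxyl group at C-1 rather than C-10.
This places the hydroxyl at C-1.
Putting it together: decan-1-ol.

decan-1-ol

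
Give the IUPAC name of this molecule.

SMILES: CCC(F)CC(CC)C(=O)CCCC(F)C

The longest carbon chain that includes the carbonyl has 11 carbons, so the parent hydride is undecane.
A ketone (C=O on an internal carbon) is the principal characteristic group, giving the suffix -one.
The numbering direction is chosen so that the substituent locant set {2,7,9} is lower than {3,5,10} at the first point of difference.
That gives the carbonyl at C-6; an ethyl group at C-7; fluoro groups at C-2 and C-9.
The substituents are ordered alphabetically, ignoring any di-/tri- multipliers.
Putting it together: 7-ethyl-2,9-difluoroundecan-6-one.

7-ethyl-2,9-difluoroundecan-6-one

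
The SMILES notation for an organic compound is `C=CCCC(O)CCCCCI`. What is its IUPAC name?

10-iododec-1-en-5-ol

The longest carbon chain that includes the –OH group and the multiple bond has 10 carbons, so the parent hydride is decane.
An alcohol (–OH) is the principal characteristic group, giving the suffix -ol.
There is one C=C double bond, indicated by the ending -ene.
The numbering direction is chosen so that numbering from this end puts the hydroxyl group at C-5 rather than C-6.
This places the hydroxyl at C-5; the double bond between C-1 and C-2; an iodo group at C-10.
The name is 10-iododec-1-en-5-ol.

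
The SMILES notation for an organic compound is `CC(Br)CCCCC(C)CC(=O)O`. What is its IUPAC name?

The longest carbon chain that includes the –COOH group has 9 carbons, so the parent hydride is nonane.
The highest-priority functional group is a carboxylic acid (terminal –COOH), so the name ends in -oic acid.
The numbering direction is chosen so that the carboxylic acid carbon is C-1 by definition.
With this numbering: a bromo group at C-8; a methyl group at C-3.
Substituent prefixes are cited in alphabetical order (multiplying prefixes like di-/tri- are ignored for ordering).
Putting it together: 8-bromo-3-methylnonanoic acid.

8-bromo-3-methylnonanoic acid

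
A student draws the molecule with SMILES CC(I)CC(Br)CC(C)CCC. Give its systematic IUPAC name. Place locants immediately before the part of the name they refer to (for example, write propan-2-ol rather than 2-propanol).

4-bromo-2-iodo-6-methylnonane

The parent chain contains 9 carbons (nonane).
Choose the numbering such that the substituent locant set {2,4,6} is lower than {4,6,8} at the first point of difference.
This places a bromo group at C-4; an iodo group at C-2; a methyl group at C-6.
Substituent prefixes are cited in alphabetical order (multiplying prefixes like di-/tri- are ignored for ordering).
The name is 4-bromo-2-iodo-6-methylnonane.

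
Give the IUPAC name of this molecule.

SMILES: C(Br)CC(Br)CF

2,4-dibromo-1-fluorobutane

The longest carbon chain is 4 atoms: the parent is butane.
Number the chain so that the substituent locant set {1,2,4} is lower than {1,3,4} at the first point of difference.
With this numbering: bromo groups at C-2 and C-4; a fluoro group at C-1.
The substituents are ordered alphabetically, ignoring any di-/tri- multipliers.
Putting it together: 2,4-dibromo-1-fluorobutane.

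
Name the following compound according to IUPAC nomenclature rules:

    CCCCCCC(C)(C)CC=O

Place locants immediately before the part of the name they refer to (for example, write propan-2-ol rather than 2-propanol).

Counting along the main chain through the –CHO group gives 9 carbons: the parent is nonane.
The principal characteristic group is an aldehyde (terminal –CHO), named with the suffix -al.
Number the chain so that the aldehyde carbon is C-1 by definition.
That gives two methyl groups at C-3.
Assembling the pieces gives 3,3-dimethylnonanal.

3,3-dimethylnonanal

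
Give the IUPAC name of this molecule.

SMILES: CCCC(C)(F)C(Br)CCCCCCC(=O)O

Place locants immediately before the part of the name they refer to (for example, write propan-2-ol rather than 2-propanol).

The longest carbon chain that includes the –COOH group has 12 carbons, so the parent hydride is dodecane.
The principal characteristic group is a carboxylic acid (terminal –COOH), named with the suffix -oic acid.
The numbering direction is chosen so that the carboxylic acid carbon is C-1 by definition.
With this numbering: a bromo group at C-8; a fluoro group at C-9; a methyl group at C-9.
The substituents are ordered alphabetically, ignoring any di-/tri- multipliers.
Putting it together: 8-bromo-9-fluoro-9-methyldodecanoic acid.

8-bromo-9-fluoro-9-methyldodecanoic acid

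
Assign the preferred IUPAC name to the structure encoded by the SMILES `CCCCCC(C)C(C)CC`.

The longest continuous carbon chain has 9 atoms, so the parent hydride is nonane.
The numbering direction is chosen so that the substituent locant set {3,4} is lower than {6,7} at the first point of difference.
That gives methyl groups at C-3 and C-4.
Putting it together: 3,4-dimethylnonane.

3,4-dimethylnonane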